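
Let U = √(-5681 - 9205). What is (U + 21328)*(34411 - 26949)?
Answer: 159149536 + 22386*I*√1654 ≈ 1.5915e+8 + 9.1043e+5*I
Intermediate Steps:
U = 3*I*√1654 (U = √(-14886) = 3*I*√1654 ≈ 122.01*I)
(U + 21328)*(34411 - 26949) = (3*I*√1654 + 21328)*(34411 - 26949) = (21328 + 3*I*√1654)*7462 = 159149536 + 22386*I*√1654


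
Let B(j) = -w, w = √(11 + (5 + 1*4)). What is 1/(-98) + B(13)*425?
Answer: -1/98 - 850*√5 ≈ -1900.7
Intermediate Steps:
w = 2*√5 (w = √(11 + (5 + 4)) = √(11 + 9) = √20 = 2*√5 ≈ 4.4721)
B(j) = -2*√5
1/(-98) + B(13)*425 = 1/(-98) - 2*√5*425 = -1/98 - 850*√5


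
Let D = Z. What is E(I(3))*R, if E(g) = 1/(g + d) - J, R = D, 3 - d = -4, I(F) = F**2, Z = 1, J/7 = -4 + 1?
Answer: 337/16 ≈ 21.063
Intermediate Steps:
J = -21 (J = 7*(-4 + 1) = 7*(-3) = -21)
d = 7 (d = 3 - 1*(-4) = 3 + 4 = 7)
D = 1
R = 1
E(g) = 21 + 1/(7 + g) (E(g) = 1/(g + 7) - 1*(-21) = 1/(7 + g) + 21 = 21 + 1/(7 + g))
E(I(3))*R = ((148 + 21*3**2)/(7 + 3**2))*1 = ((148 + 21*9)/(7 + 9))*1 = ((148 + 189)/16)*1 = ((1/16)*337)*1 = (337/16)*1 = 337/16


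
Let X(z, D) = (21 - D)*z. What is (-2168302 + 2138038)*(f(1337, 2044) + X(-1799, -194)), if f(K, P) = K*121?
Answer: 6809642112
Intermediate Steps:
f(K, P) = 121*K
X(z, D) = z*(21 - D)
(-2168302 + 2138038)*(f(1337, 2044) + X(-1799, -194)) = (-2168302 + 2138038)*(121*1337 - 1799*(21 - 1*(-194))) = -30264*(161777 - 1799*(21 + 194)) = -30264*(161777 - 1799*215) = -30264*(161777 - 386785) = -30264*(-225008) = 6809642112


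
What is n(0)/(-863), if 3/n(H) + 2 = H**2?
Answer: 3/1726 ≈ 0.0017381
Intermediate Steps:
n(H) = 3/(-2 + H**2)
n(0)/(-863) = (3/(-2 + 0**2))/(-863) = (3/(-2 + 0))*(-1/863) = (3/(-2))*(-1/863) = (3*(-1/2))*(-1/863) = -3/2*(-1/863) = 3/1726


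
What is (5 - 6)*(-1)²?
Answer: -1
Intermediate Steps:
(5 - 6)*(-1)² = -1*1 = -1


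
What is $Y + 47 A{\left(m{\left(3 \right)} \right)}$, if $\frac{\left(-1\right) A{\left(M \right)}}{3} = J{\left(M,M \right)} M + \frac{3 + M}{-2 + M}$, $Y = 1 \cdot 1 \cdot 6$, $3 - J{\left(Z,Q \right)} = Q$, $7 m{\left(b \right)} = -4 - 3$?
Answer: $664$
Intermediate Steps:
$m{\left(b \right)} = -1$ ($m{\left(b \right)} = \frac{-4 - 3}{7} = \frac{1}{7} \left(-7\right) = -1$)
$J{\left(Z,Q \right)} = 3 - Q$
$Y = 6$ ($Y = 1 \cdot 6 = 6$)
$A{\left(M \right)} = - 3 M \left(3 - M\right) - \frac{3 \left(3 + M\right)}{-2 + M}$ ($A{\left(M \right)} = - 3 \left(\left(3 - M\right) M + \frac{3 + M}{-2 + M}\right) = - 3 \left(M \left(3 - M\right) + \frac{3 + M}{-2 + M}\right) = - 3 M \left(3 - M\right) - \frac{3 \left(3 + M\right)}{-2 + M}$)
$Y + 47 A{\left(m{\left(3 \right)} \right)} = 6 + 47 \frac{3 \left(-3 + \left(-1\right)^{3} - 5 \left(-1\right)^{2} + 5 \left(-1\right)\right)}{-2 - 1} = 6 + 47 \frac{3 \left(-3 - 1 - 5 - 5\right)}{-3} = 6 + 47 \cdot 3 \left(- \frac{1}{3}\right) \left(-3 - 1 - 5 - 5\right) = 6 + 47 \cdot 3 \left(- \frac{1}{3}\right) \left(-14\right) = 6 + 47 \cdot 14 = 6 + 658 = 664$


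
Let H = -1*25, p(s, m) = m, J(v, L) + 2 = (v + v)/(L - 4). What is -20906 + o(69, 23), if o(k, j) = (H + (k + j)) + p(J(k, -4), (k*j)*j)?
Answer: 15662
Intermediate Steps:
J(v, L) = -2 + 2*v/(-4 + L) (J(v, L) = -2 + (v + v)/(L - 4) = -2 + (2*v)/(-4 + L) = -2 + 2*v/(-4 + L))
H = -25
o(k, j) = -25 + j + k + k*j**2 (o(k, j) = (-25 + (k + j)) + (k*j)*j = (-25 + (j + k)) + (j*k)*j = (-25 + j + k) + k*j**2 = -25 + j + k + k*j**2)
-20906 + o(69, 23) = -20906 + (-25 + 23 + 69 + 69*23**2) = -20906 + (-25 + 23 + 69 + 69*529) = -20906 + (-25 + 23 + 69 + 36501) = -20906 + 36568 = 15662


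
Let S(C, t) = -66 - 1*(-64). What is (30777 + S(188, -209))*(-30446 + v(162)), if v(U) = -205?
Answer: -943284525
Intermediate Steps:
S(C, t) = -2 (S(C, t) = -66 + 64 = -2)
(30777 + S(188, -209))*(-30446 + v(162)) = (30777 - 2)*(-30446 - 205) = 30775*(-30651) = -943284525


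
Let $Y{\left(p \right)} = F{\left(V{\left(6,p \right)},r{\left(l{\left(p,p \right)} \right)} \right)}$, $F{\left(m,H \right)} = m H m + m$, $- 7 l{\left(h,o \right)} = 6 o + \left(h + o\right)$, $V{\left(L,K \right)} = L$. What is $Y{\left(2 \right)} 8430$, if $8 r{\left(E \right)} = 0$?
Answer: $50580$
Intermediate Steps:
$l{\left(h,o \right)} = - o - \frac{h}{7}$ ($l{\left(h,o \right)} = - \frac{6 o + \left(h + o\right)}{7} = - \frac{h + 7 o}{7} = - o - \frac{h}{7}$)
$r{\left(E \right)} = 0$ ($r{\left(E \right)} = \frac{1}{8} \cdot 0 = 0$)
$F{\left(m,H \right)} = m + H m^{2}$ ($F{\left(m,H \right)} = H m m + m = H m^{2} + m = m + H m^{2}$)
$Y{\left(p \right)} = 6$ ($Y{\left(p \right)} = 6 \left(1 + 0 \cdot 6\right) = 6 \left(1 + 0\right) = 6 \cdot 1 = 6$)
$Y{\left(2 \right)} 8430 = 6 \cdot 8430 = 50580$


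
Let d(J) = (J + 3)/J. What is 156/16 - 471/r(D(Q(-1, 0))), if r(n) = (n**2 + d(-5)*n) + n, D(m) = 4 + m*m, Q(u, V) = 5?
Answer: 40623/4408 ≈ 9.2157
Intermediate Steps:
d(J) = (3 + J)/J
D(m) = 4 + m**2
r(n) = n**2 + 7*n/5 (r(n) = (n**2 + ((3 - 5)/(-5))*n) + n = (n**2 + (-1/5*(-2))*n) + n = (n**2 + 2*n/5) + n = n**2 + 7*n/5)
156/16 - 471/r(D(Q(-1, 0))) = 156/16 - 471*5/((4 + 5**2)*(7 + 5*(4 + 5**2))) = 156*(1/16) - 471*5/((4 + 25)*(7 + 5*(4 + 25))) = 39/4 - 471*5/(29*(7 + 5*29)) = 39/4 - 471*5/(29*(7 + 145)) = 39/4 - 471/((1/5)*29*152) = 39/4 - 471/4408/5 = 39/4 - 471*5/4408 = 39/4 - 2355/4408 = 40623/4408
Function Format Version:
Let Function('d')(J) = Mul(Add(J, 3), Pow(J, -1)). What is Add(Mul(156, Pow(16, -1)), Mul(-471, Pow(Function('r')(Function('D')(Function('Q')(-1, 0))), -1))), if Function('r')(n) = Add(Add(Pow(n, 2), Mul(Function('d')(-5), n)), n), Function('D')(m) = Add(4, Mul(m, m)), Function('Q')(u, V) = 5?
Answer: Rational(40623, 4408) ≈ 9.2157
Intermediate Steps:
Function('d')(J) = Mul(Pow(J, -1), Add(3, J)) (Function('d')(J) = Mul(Add(3, J), Pow(J, -1)) = Mul(Pow(J, -1), Add(3, J)))
Function('D')(m) = Add(4, Pow(m, 2))
Function('r')(n) = Add(Pow(n, 2), Mul(Rational(7, 5), n)) (Function('r')(n) = Add(Add(Pow(n, 2), Mul(Mul(Pow(-5, -1), Add(3, -5)), n)), n) = Add(Add(Pow(n, 2), Mul(Mul(Rational(-1, 5), -2), n)), n) = Add(Add(Pow(n, 2), Mul(Rational(2, 5), n)), n) = Add(Pow(n, 2), Mul(Rational(7, 5), n)))
Add(Mul(156, Pow(16, -1)), Mul(-471, Pow(Function('r')(Function('D')(Function('Q')(-1, 0))), -1))) = Add(Mul(156, Pow(16, -1)), Mul(-471, Pow(Mul(Rational(1, 5), Add(4, Pow(5, 2)), Add(7, Mul(5, Add(4, Pow(5, 2))))), -1))) = Add(Mul(156, Rational(1, 16)), Mul(-471, Pow(Mul(Rational(1, 5), Add(4, 25), Add(7, Mul(5, Add(4, 25)))), -1))) = Add(Rational(39, 4), Mul(-471, Pow(Mul(Rational(1, 5), 29, Add(7, Mul(5, 29))), -1))) = Add(Rational(39, 4), Mul(-471, Pow(Mul(Rational(1, 5), 29, Add(7, 145)), -1))) = Add(Rational(39, 4), Mul(-471, Pow(Mul(Rational(1, 5), 29, 152), -1))) = Add(Rational(39, 4), Mul(-471, Pow(Rational(4408, 5), -1))) = Add(Rational(39, 4), Mul(-471, Rational(5, 4408))) = Add(Rational(39, 4), Rational(-2355, 4408)) = Rational(40623, 4408)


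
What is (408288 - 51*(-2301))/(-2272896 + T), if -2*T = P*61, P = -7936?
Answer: -525639/2030848 ≈ -0.25883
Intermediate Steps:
T = 242048 (T = -(-3968)*61 = -½*(-484096) = 242048)
(408288 - 51*(-2301))/(-2272896 + T) = (408288 - 51*(-2301))/(-2272896 + 242048) = (408288 + 117351)/(-2030848) = 525639*(-1/2030848) = -525639/2030848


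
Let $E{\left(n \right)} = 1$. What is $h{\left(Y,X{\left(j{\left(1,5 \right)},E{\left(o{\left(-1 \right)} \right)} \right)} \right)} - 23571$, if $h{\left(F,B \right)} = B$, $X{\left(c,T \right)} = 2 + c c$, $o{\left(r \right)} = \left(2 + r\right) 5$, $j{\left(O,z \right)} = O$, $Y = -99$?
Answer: $-23568$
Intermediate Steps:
$o{\left(r \right)} = 10 + 5 r$
$X{\left(c,T \right)} = 2 + c^{2}$
$h{\left(Y,X{\left(j{\left(1,5 \right)},E{\left(o{\left(-1 \right)} \right)} \right)} \right)} - 23571 = \left(2 + 1^{2}\right) - 23571 = \left(2 + 1\right) - 23571 = 3 - 23571 = -23568$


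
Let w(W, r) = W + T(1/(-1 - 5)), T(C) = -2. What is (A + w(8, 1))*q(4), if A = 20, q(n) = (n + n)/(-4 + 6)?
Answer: 104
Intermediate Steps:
q(n) = n (q(n) = (2*n)/2 = (2*n)*(½) = n)
w(W, r) = -2 + W (w(W, r) = W - 2 = -2 + W)
(A + w(8, 1))*q(4) = (20 + (-2 + 8))*4 = (20 + 6)*4 = 26*4 = 104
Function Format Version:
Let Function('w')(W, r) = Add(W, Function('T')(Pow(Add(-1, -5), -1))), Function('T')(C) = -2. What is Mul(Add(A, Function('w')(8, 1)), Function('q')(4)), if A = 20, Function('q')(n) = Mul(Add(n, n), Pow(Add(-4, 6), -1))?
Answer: 104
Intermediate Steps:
Function('q')(n) = n (Function('q')(n) = Mul(Mul(2, n), Pow(2, -1)) = Mul(Mul(2, n), Rational(1, 2)) = n)
Function('w')(W, r) = Add(-2, W) (Function('w')(W, r) = Add(W, -2) = Add(-2, W))
Mul(Add(A, Function('w')(8, 1)), Function('q')(4)) = Mul(Add(20, Add(-2, 8)), 4) = Mul(Add(20, 6), 4) = Mul(26, 4) = 104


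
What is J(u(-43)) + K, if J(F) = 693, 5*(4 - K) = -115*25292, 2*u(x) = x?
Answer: 582413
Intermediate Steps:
u(x) = x/2
K = 581720 (K = 4 - (-23)*25292 = 4 - ⅕*(-2908580) = 4 + 581716 = 581720)
J(u(-43)) + K = 693 + 581720 = 582413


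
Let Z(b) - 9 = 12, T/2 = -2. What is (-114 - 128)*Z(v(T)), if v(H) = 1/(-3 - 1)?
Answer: -5082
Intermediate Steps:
T = -4 (T = 2*(-2) = -4)
v(H) = -¼ (v(H) = 1/(-4) = -¼)
Z(b) = 21 (Z(b) = 9 + 12 = 21)
(-114 - 128)*Z(v(T)) = (-114 - 128)*21 = -242*21 = -5082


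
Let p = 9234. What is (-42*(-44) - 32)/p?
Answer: 908/4617 ≈ 0.19666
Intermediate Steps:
(-42*(-44) - 32)/p = (-42*(-44) - 32)/9234 = (1848 - 32)*(1/9234) = 1816*(1/9234) = 908/4617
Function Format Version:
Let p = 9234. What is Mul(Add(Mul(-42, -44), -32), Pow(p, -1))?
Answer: Rational(908, 4617) ≈ 0.19666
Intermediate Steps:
Mul(Add(Mul(-42, -44), -32), Pow(p, -1)) = Mul(Add(Mul(-42, -44), -32), Pow(9234, -1)) = Mul(Add(1848, -32), Rational(1, 9234)) = Mul(1816, Rational(1, 9234)) = Rational(908, 4617)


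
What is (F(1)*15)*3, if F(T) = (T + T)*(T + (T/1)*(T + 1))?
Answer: 270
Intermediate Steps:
F(T) = 2*T*(T + T*(1 + T)) (F(T) = (2*T)*(T + (T*1)*(1 + T)) = (2*T)*(T + T*(1 + T)) = 2*T*(T + T*(1 + T)))
(F(1)*15)*3 = ((2*1²*(2 + 1))*15)*3 = ((2*1*3)*15)*3 = (6*15)*3 = 90*3 = 270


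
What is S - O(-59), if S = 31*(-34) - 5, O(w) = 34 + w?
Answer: -1034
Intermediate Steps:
S = -1059 (S = -1054 - 5 = -1059)
S - O(-59) = -1059 - (34 - 59) = -1059 - 1*(-25) = -1059 + 25 = -1034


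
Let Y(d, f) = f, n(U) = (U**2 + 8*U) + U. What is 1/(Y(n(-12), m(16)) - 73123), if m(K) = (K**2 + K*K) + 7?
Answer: -1/72604 ≈ -1.3773e-5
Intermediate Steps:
n(U) = U**2 + 9*U
m(K) = 7 + 2*K**2 (m(K) = (K**2 + K**2) + 7 = 2*K**2 + 7 = 7 + 2*K**2)
1/(Y(n(-12), m(16)) - 73123) = 1/((7 + 2*16**2) - 73123) = 1/((7 + 2*256) - 73123) = 1/((7 + 512) - 73123) = 1/(519 - 73123) = 1/(-72604) = -1/72604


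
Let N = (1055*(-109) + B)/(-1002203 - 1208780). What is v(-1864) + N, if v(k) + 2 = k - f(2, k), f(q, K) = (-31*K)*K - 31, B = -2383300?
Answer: 238139544621098/2210983 ≈ 1.0771e+8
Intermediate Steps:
f(q, K) = -31 - 31*K² (f(q, K) = -31*K² - 31 = -31 - 31*K²)
v(k) = 29 + k + 31*k² (v(k) = -2 + (k - (-31 - 31*k²)) = -2 + (k + (31 + 31*k²)) = -2 + (31 + k + 31*k²) = 29 + k + 31*k²)
N = 2498295/2210983 (N = (1055*(-109) - 2383300)/(-1002203 - 1208780) = (-114995 - 2383300)/(-2210983) = -2498295*(-1/2210983) = 2498295/2210983 ≈ 1.1299)
v(-1864) + N = (29 - 1864 + 31*(-1864)²) + 2498295/2210983 = (29 - 1864 + 31*3474496) + 2498295/2210983 = (29 - 1864 + 107709376) + 2498295/2210983 = 107707541 + 2498295/2210983 = 238139544621098/2210983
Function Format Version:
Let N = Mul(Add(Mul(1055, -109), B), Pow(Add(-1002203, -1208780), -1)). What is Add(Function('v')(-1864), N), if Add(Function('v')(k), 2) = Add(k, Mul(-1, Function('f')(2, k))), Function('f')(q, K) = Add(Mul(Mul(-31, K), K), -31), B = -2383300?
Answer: Rational(238139544621098, 2210983) ≈ 1.0771e+8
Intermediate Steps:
Function('f')(q, K) = Add(-31, Mul(-31, Pow(K, 2))) (Function('f')(q, K) = Add(Mul(-31, Pow(K, 2)), -31) = Add(-31, Mul(-31, Pow(K, 2))))
Function('v')(k) = Add(29, k, Mul(31, Pow(k, 2))) (Function('v')(k) = Add(-2, Add(k, Mul(-1, Add(-31, Mul(-31, Pow(k, 2)))))) = Add(-2, Add(k, Add(31, Mul(31, Pow(k, 2))))) = Add(-2, Add(31, k, Mul(31, Pow(k, 2)))) = Add(29, k, Mul(31, Pow(k, 2))))
N = Rational(2498295, 2210983) (N = Mul(Add(Mul(1055, -109), -2383300), Pow(Add(-1002203, -1208780), -1)) = Mul(Add(-114995, -2383300), Pow(-2210983, -1)) = Mul(-2498295, Rational(-1, 2210983)) = Rational(2498295, 2210983) ≈ 1.1299)
Add(Function('v')(-1864), N) = Add(Add(29, -1864, Mul(31, Pow(-1864, 2))), Rational(2498295, 2210983)) = Add(Add(29, -1864, Mul(31, 3474496)), Rational(2498295, 2210983)) = Add(Add(29, -1864, 107709376), Rational(2498295, 2210983)) = Add(107707541, Rational(2498295, 2210983)) = Rational(238139544621098, 2210983)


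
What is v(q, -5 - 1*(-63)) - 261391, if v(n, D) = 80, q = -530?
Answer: -261311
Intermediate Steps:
v(q, -5 - 1*(-63)) - 261391 = 80 - 261391 = -261311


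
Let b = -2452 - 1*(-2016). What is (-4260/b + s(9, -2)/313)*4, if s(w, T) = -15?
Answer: 1326840/34117 ≈ 38.891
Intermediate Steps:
b = -436 (b = -2452 + 2016 = -436)
(-4260/b + s(9, -2)/313)*4 = (-4260/(-436) - 15/313)*4 = (-4260*(-1/436) - 15*1/313)*4 = (1065/109 - 15/313)*4 = (331710/34117)*4 = 1326840/34117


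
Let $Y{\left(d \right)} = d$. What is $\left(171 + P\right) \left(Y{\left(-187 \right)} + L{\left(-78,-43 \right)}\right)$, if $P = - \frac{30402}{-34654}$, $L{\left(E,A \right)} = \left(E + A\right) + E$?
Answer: $- \frac{1149553548}{17327} \approx -66345.0$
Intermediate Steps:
$L{\left(E,A \right)} = A + 2 E$ ($L{\left(E,A \right)} = \left(A + E\right) + E = A + 2 E$)
$P = \frac{15201}{17327}$ ($P = \left(-30402\right) \left(- \frac{1}{34654}\right) = \frac{15201}{17327} \approx 0.8773$)
$\left(171 + P\right) \left(Y{\left(-187 \right)} + L{\left(-78,-43 \right)}\right) = \left(171 + \frac{15201}{17327}\right) \left(-187 + \left(-43 + 2 \left(-78\right)\right)\right) = \frac{2978118 \left(-187 - 199\right)}{17327} = \frac{2978118}{17327} \left(-386\right) = - \frac{1149553548}{17327}$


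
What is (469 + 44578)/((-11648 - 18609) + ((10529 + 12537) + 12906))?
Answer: 45047/5715 ≈ 7.8822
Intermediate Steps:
(469 + 44578)/((-11648 - 18609) + ((10529 + 12537) + 12906)) = 45047/(-30257 + (23066 + 12906)) = 45047/(-30257 + 35972) = 45047/5715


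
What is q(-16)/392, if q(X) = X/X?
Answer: 1/392 ≈ 0.0025510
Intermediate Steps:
q(X) = 1
q(-16)/392 = 1/392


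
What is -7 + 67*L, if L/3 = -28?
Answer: -5635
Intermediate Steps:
L = -84 (L = 3*(-28) = -84)
-7 + 67*L = -7 + 67*(-84) = -7 - 5628 = -5635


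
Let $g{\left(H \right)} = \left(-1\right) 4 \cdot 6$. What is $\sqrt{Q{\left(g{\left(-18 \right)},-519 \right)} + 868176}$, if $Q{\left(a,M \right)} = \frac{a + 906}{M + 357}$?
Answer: $\frac{\sqrt{7813535}}{3} \approx 931.76$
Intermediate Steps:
$g{\left(H \right)} = -24$ ($g{\left(H \right)} = \left(-4\right) 6 = -24$)
$Q{\left(a,M \right)} = \frac{906 + a}{357 + M}$
$\sqrt{Q{\left(g{\left(-18 \right)},-519 \right)} + 868176} = \sqrt{\frac{906 - 24}{357 - 519} + 868176} = \sqrt{\frac{1}{-162} \cdot 882 + 868176} = \sqrt{\left(- \frac{1}{162}\right) 882 + 868176} = \sqrt{- \frac{49}{9} + 868176} = \sqrt{\frac{7813535}{9}} = \frac{\sqrt{7813535}}{3}$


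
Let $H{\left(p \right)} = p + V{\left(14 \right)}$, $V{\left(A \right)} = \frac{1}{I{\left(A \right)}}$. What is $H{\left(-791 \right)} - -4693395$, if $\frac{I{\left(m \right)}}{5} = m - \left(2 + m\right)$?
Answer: $\frac{46926039}{10} \approx 4.6926 \cdot 10^{6}$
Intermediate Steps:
$I{\left(m \right)} = -10$ ($I{\left(m \right)} = 5 \left(m - \left(2 + m\right)\right) = 5 \left(-2\right) = -10$)
$V{\left(A \right)} = - \frac{1}{10}$ ($V{\left(A \right)} = \frac{1}{-10} = - \frac{1}{10}$)
$H{\left(p \right)} = - \frac{1}{10} + p$ ($H{\left(p \right)} = p - \frac{1}{10} = - \frac{1}{10} + p$)
$H{\left(-791 \right)} - -4693395 = \left(- \frac{1}{10} - 791\right) - -4693395 = - \frac{7911}{10} + 4693395 = \frac{46926039}{10}$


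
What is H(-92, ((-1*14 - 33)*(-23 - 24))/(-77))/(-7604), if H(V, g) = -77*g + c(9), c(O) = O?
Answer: -1109/3802 ≈ -0.29169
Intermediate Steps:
H(V, g) = 9 - 77*g (H(V, g) = -77*g + 9 = 9 - 77*g)
H(-92, ((-1*14 - 33)*(-23 - 24))/(-77))/(-7604) = (9 - 77*(-1*14 - 33)*(-23 - 24)/(-77))/(-7604) = (9 - 77*(-14 - 33)*(-47)*(-1)/77)*(-1/7604) = (9 - 77*(-47*(-47))*(-1)/77)*(-1/7604) = (9 - 170093*(-1)/77)*(-1/7604) = (9 - 77*(-2209/77))*(-1/7604) = (9 + 2209)*(-1/7604) = 2218*(-1/7604) = -1109/3802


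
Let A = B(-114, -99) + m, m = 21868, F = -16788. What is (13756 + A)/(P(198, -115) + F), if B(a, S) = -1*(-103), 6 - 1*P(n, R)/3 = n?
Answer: -11909/5788 ≈ -2.0575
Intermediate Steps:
P(n, R) = 18 - 3*n
B(a, S) = 103
A = 21971 (A = 103 + 21868 = 21971)
(13756 + A)/(P(198, -115) + F) = (13756 + 21971)/((18 - 3*198) - 16788) = 35727/((18 - 594) - 16788) = 35727/(-576 - 16788) = 35727/(-17364) = 35727*(-1/17364) = -11909/5788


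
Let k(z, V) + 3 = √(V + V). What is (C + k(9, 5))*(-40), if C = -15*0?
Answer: 120 - 40*√10 ≈ -6.4911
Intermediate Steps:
C = 0
k(z, V) = -3 + √2*√V (k(z, V) = -3 + √(V + V) = -3 + √(2*V) = -3 + √2*√V)
(C + k(9, 5))*(-40) = (0 + (-3 + √2*√5))*(-40) = (0 + (-3 + √10))*(-40) = (-3 + √10)*(-40) = 120 - 40*√10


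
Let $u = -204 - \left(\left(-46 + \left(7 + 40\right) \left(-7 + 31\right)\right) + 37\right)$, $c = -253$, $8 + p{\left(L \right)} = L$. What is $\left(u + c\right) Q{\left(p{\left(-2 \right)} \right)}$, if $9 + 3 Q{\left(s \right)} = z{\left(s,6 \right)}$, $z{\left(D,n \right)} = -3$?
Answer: $6304$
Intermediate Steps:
$p{\left(L \right)} = -8 + L$
$Q{\left(s \right)} = -4$ ($Q{\left(s \right)} = -3 + \frac{1}{3} \left(-3\right) = -3 - 1 = -4$)
$u = -1323$ ($u = -204 - \left(\left(-46 + 47 \cdot 24\right) + 37\right) = -204 - \left(\left(-46 + 1128\right) + 37\right) = -204 - \left(1082 + 37\right) = -204 - 1119 = -1323$)
$\left(u + c\right) Q{\left(p{\left(-2 \right)} \right)} = \left(-1323 - 253\right) \left(-4\right) = \left(-1576\right) \left(-4\right) = 6304$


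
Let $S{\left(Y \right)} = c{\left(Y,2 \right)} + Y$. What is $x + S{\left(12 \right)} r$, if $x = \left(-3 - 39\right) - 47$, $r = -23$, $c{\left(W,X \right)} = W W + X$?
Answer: $-3723$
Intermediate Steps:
$c{\left(W,X \right)} = X + W^{2}$ ($c{\left(W,X \right)} = W^{2} + X = X + W^{2}$)
$S{\left(Y \right)} = 2 + Y + Y^{2}$ ($S{\left(Y \right)} = \left(2 + Y^{2}\right) + Y = 2 + Y + Y^{2}$)
$x = -89$ ($x = -42 - 47 = -89$)
$x + S{\left(12 \right)} r = -89 + \left(2 + 12 + 12^{2}\right) \left(-23\right) = -89 + \left(2 + 12 + 144\right) \left(-23\right) = -89 + 158 \left(-23\right) = -89 - 3634 = -3723$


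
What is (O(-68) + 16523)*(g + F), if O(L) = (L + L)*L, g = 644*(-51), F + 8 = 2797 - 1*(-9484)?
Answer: -530135241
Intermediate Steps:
F = 12273 (F = -8 + (2797 - 1*(-9484)) = -8 + (2797 + 9484) = -8 + 12281 = 12273)
g = -32844
O(L) = 2*L² (O(L) = (2*L)*L = 2*L²)
(O(-68) + 16523)*(g + F) = (2*(-68)² + 16523)*(-32844 + 12273) = (2*4624 + 16523)*(-20571) = (9248 + 16523)*(-20571) = 25771*(-20571) = -530135241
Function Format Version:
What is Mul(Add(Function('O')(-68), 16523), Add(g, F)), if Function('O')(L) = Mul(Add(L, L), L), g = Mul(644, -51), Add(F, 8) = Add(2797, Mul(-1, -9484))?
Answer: -530135241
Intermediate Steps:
F = 12273 (F = Add(-8, Add(2797, Mul(-1, -9484))) = Add(-8, Add(2797, 9484)) = Add(-8, 12281) = 12273)
g = -32844
Function('O')(L) = Mul(2, Pow(L, 2)) (Function('O')(L) = Mul(Mul(2, L), L) = Mul(2, Pow(L, 2)))
Mul(Add(Function('O')(-68), 16523), Add(g, F)) = Mul(Add(Mul(2, Pow(-68, 2)), 16523), Add(-32844, 12273)) = Mul(Add(Mul(2, 4624), 16523), -20571) = Mul(Add(9248, 16523), -20571) = Mul(25771, -20571) = -530135241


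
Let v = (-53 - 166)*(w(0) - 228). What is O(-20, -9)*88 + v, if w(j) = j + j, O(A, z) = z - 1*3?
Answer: 48876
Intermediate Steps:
O(A, z) = -3 + z (O(A, z) = z - 3 = -3 + z)
w(j) = 2*j
v = 49932 (v = (-53 - 166)*(2*0 - 228) = -219*(0 - 228) = -219*(-228) = 49932)
O(-20, -9)*88 + v = (-3 - 9)*88 + 49932 = -12*88 + 49932 = -1056 + 49932 = 48876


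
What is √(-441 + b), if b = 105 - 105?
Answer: 21*I ≈ 21.0*I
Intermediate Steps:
b = 0
√(-441 + b) = √(-441 + 0) = √(-441) = 21*I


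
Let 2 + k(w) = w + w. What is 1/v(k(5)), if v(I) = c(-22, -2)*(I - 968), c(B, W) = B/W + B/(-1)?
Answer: -1/31680 ≈ -3.1566e-5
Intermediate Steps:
k(w) = -2 + 2*w (k(w) = -2 + (w + w) = -2 + 2*w)
c(B, W) = -B + B/W (c(B, W) = B/W + B*(-1) = B/W - B = -B + B/W)
v(I) = -31944 + 33*I (v(I) = (-1*(-22) - 22/(-2))*(I - 968) = (22 - 22*(-½))*(-968 + I) = (22 + 11)*(-968 + I) = 33*(-968 + I) = -31944 + 33*I)
1/v(k(5)) = 1/(-31944 + 33*(-2 + 2*5)) = 1/(-31944 + 33*(-2 + 10)) = 1/(-31944 + 33*8) = 1/(-31944 + 264) = 1/(-31680) = -1/31680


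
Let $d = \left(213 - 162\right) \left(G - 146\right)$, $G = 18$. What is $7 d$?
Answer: $-45696$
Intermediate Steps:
$d = -6528$ ($d = \left(213 - 162\right) \left(18 - 146\right) = 51 \left(-128\right) = -6528$)
$7 d = 7 \left(-6528\right) = -45696$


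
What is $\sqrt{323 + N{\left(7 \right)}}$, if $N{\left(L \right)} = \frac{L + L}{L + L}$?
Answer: $18$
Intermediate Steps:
$N{\left(L \right)} = 1$ ($N{\left(L \right)} = \frac{2 L}{2 L} = 2 L \frac{1}{2 L} = 1$)
$\sqrt{323 + N{\left(7 \right)}} = \sqrt{323 + 1} = \sqrt{324} = 18$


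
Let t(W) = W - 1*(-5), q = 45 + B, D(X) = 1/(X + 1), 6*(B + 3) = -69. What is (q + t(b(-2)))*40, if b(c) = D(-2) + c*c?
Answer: 1540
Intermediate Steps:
B = -29/2 (B = -3 + (1/6)*(-69) = -3 - 23/2 = -29/2 ≈ -14.500)
D(X) = 1/(1 + X)
b(c) = -1 + c**2 (b(c) = 1/(1 - 2) + c*c = 1/(-1) + c**2 = -1 + c**2)
q = 61/2 (q = 45 - 29/2 = 61/2 ≈ 30.500)
t(W) = 5 + W (t(W) = W + 5 = 5 + W)
(q + t(b(-2)))*40 = (61/2 + (5 + (-1 + (-2)**2)))*40 = (61/2 + (5 + (-1 + 4)))*40 = (61/2 + (5 + 3))*40 = (61/2 + 8)*40 = (77/2)*40 = 1540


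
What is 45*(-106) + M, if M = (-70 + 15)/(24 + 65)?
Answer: -424585/89 ≈ -4770.6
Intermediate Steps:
M = -55/89 ≈ -0.61798
45*(-106) + M = 45*(-106) - 55/89 = -4770 - 55/89 = -424585/89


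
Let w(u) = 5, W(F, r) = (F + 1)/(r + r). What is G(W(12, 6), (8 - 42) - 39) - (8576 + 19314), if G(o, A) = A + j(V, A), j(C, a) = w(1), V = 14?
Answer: -27958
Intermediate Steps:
W(F, r) = (1 + F)/(2*r) (W(F, r) = (1 + F)/((2*r)) = (1 + F)*(1/(2*r)) = (1 + F)/(2*r))
j(C, a) = 5
G(o, A) = 5 + A (G(o, A) = A + 5 = 5 + A)
G(W(12, 6), (8 - 42) - 39) - (8576 + 19314) = (5 + ((8 - 42) - 39)) - (8576 + 19314) = (5 + (-34 - 39)) - 1*27890 = (5 - 73) - 27890 = -68 - 27890 = -27958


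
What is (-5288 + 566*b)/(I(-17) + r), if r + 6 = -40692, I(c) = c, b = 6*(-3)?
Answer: 15476/40715 ≈ 0.38011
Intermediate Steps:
b = -18
r = -40698 (r = -6 - 40692 = -40698)
(-5288 + 566*b)/(I(-17) + r) = (-5288 + 566*(-18))/(-17 - 40698) = (-5288 - 10188)/(-40715) = -15476*(-1/40715) = 15476/40715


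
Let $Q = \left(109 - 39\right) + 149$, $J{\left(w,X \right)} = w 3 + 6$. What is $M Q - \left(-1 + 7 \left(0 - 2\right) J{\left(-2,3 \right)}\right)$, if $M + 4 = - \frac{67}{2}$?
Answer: $- \frac{16423}{2} \approx -8211.5$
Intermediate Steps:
$J{\left(w,X \right)} = 6 + 3 w$ ($J{\left(w,X \right)} = 3 w + 6 = 6 + 3 w$)
$M = - \frac{75}{2}$ ($M = -4 - \frac{67}{2} = - \frac{75}{2} \approx -37.5$)
$Q = 219$ ($Q = 70 + 149 = 219$)
$M Q - \left(-1 + 7 \left(0 - 2\right) J{\left(-2,3 \right)}\right) = \left(- \frac{75}{2}\right) 219 + \left(- 7 \left(0 - 2\right) \left(6 + 3 \left(-2\right)\right) + 1\right) = - \frac{16425}{2} + \left(- 7 \left(- 2 \left(6 - 6\right)\right) + 1\right) = - \frac{16425}{2} + \left(- 7 \left(\left(-2\right) 0\right) + 1\right) = - \frac{16425}{2} + \left(\left(-7\right) 0 + 1\right) = - \frac{16425}{2} + \left(0 + 1\right) = - \frac{16425}{2} + 1 = - \frac{16423}{2}$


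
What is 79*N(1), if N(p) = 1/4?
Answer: 79/4 ≈ 19.750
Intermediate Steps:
N(p) = ¼
79*N(1) = 79*(¼) = 79/4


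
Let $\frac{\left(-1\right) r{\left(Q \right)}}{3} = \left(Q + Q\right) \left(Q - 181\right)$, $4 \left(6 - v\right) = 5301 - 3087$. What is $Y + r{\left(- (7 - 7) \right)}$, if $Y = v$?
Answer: $- \frac{1095}{2} \approx -547.5$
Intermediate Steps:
$v = - \frac{1095}{2}$ ($v = 6 - \frac{5301 - 3087}{4} = 6 - \frac{1107}{2} = - \frac{1095}{2} \approx -547.5$)
$Y = - \frac{1095}{2} \approx -547.5$
$r{\left(Q \right)} = - 6 Q \left(-181 + Q\right)$ ($r{\left(Q \right)} = - 3 \left(Q + Q\right) \left(Q - 181\right) = - 3 \cdot 2 Q \left(-181 + Q\right) = - 6 Q \left(-181 + Q\right)$)
$Y + r{\left(- (7 - 7) \right)} = - \frac{1095}{2} + 6 \left(- (7 - 7)\right) \left(181 - - (7 - 7)\right) = - \frac{1095}{2} + 6 \left(\left(-1\right) 0\right) \left(181 - \left(-1\right) 0\right) = - \frac{1095}{2} + 6 \cdot 0 \left(181 - 0\right) = - \frac{1095}{2} + 6 \cdot 0 \left(181 + 0\right) = - \frac{1095}{2} + 6 \cdot 0 \cdot 181 = - \frac{1095}{2} + 0 = - \frac{1095}{2}$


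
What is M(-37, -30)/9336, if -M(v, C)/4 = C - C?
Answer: 0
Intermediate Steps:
M(v, C) = 0 (M(v, C) = -4*(C - C) = -4*0 = 0)
M(-37, -30)/9336 = 0/9336 = 0*(1/9336) = 0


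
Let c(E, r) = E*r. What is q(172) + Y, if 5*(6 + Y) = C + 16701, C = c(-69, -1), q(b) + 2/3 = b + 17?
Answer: 10609/3 ≈ 3536.3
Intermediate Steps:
q(b) = 49/3 + b (q(b) = -⅔ + (b + 17) = -⅔ + (17 + b) = 49/3 + b)
C = 69 (C = -69*(-1) = 69)
Y = 3348 (Y = -6 + (69 + 16701)/5 = -6 + (⅕)*16770 = -6 + 3354 = 3348)
q(172) + Y = (49/3 + 172) + 3348 = 565/3 + 3348 = 10609/3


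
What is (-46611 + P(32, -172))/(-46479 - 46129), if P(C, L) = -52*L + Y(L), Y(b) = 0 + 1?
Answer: 18833/46304 ≈ 0.40672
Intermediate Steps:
Y(b) = 1
P(C, L) = 1 - 52*L (P(C, L) = -52*L + 1 = 1 - 52*L)
(-46611 + P(32, -172))/(-46479 - 46129) = (-46611 + (1 - 52*(-172)))/(-46479 - 46129) = (-46611 + (1 + 8944))/(-92608) = (-46611 + 8945)*(-1/92608) = -37666*(-1/92608) = 18833/46304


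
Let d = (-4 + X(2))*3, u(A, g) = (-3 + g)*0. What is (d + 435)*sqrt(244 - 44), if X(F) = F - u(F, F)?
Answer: 4290*sqrt(2) ≈ 6067.0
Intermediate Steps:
u(A, g) = 0
X(F) = F (X(F) = F - 1*0 = F + 0 = F)
d = -6 (d = (-4 + 2)*3 = -2*3 = -6)
(d + 435)*sqrt(244 - 44) = (-6 + 435)*sqrt(244 - 44) = 429*sqrt(200) = 429*(10*sqrt(2)) = 4290*sqrt(2)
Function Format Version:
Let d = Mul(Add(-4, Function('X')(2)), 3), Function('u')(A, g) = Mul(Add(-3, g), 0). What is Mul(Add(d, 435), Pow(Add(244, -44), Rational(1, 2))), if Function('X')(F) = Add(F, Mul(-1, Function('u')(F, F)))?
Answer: Mul(4290, Pow(2, Rational(1, 2))) ≈ 6067.0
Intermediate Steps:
Function('u')(A, g) = 0
Function('X')(F) = F (Function('X')(F) = Add(F, Mul(-1, 0)) = Add(F, 0) = F)
d = -6 (d = Mul(Add(-4, 2), 3) = Mul(-2, 3) = -6)
Mul(Add(d, 435), Pow(Add(244, -44), Rational(1, 2))) = Mul(Add(-6, 435), Pow(Add(244, -44), Rational(1, 2))) = Mul(429, Pow(200, Rational(1, 2))) = Mul(429, Mul(10, Pow(2, Rational(1, 2)))) = Mul(4290, Pow(2, Rational(1, 2)))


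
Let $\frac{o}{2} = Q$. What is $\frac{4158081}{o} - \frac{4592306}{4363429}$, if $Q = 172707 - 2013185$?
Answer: $- \frac{35047567544285}{16061590158124} \approx -2.1821$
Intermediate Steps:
$Q = -1840478$ ($Q = 172707 - 2013185 = -1840478$)
$o = -3680956$ ($o = 2 \left(-1840478\right) = -3680956$)
$\frac{4158081}{o} - \frac{4592306}{4363429} = \frac{4158081}{-3680956} - \frac{4592306}{4363429} = 4158081 \left(- \frac{1}{3680956}\right) - \frac{4592306}{4363429} = - \frac{4158081}{3680956} - \frac{4592306}{4363429} = - \frac{35047567544285}{16061590158124}$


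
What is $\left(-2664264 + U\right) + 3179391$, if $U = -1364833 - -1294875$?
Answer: $445169$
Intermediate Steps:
$U = -69958$ ($U = -1364833 + 1294875 = -69958$)
$\left(-2664264 + U\right) + 3179391 = \left(-2664264 - 69958\right) + 3179391 = -2734222 + 3179391 = 445169$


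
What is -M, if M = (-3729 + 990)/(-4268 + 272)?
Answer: -913/1332 ≈ -0.68544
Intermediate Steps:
M = 913/1332 (M = -2739/(-3996) = -2739*(-1/3996) = 913/1332 ≈ 0.68544)
-M = -1*913/1332 = -913/1332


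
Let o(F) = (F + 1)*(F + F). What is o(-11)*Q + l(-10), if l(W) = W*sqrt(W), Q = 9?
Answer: 1980 - 10*I*sqrt(10) ≈ 1980.0 - 31.623*I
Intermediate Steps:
l(W) = W**(3/2)
o(F) = 2*F*(1 + F) (o(F) = (1 + F)*(2*F) = 2*F*(1 + F))
o(-11)*Q + l(-10) = (2*(-11)*(1 - 11))*9 + (-10)**(3/2) = (2*(-11)*(-10))*9 - 10*I*sqrt(10) = 220*9 - 10*I*sqrt(10) = 1980 - 10*I*sqrt(10)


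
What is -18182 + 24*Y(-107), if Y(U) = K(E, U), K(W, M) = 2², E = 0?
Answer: -18086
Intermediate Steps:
K(W, M) = 4
Y(U) = 4
-18182 + 24*Y(-107) = -18182 + 24*4 = -18182 + 96 = -18086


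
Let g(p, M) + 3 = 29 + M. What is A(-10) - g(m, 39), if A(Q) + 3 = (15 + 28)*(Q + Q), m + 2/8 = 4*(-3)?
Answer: -928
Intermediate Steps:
m = -49/4 (m = -1/4 + 4*(-3) = -1/4 - 12 = -49/4 ≈ -12.250)
A(Q) = -3 + 86*Q (A(Q) = -3 + (15 + 28)*(Q + Q) = -3 + 43*(2*Q) = -3 + 86*Q)
g(p, M) = 26 + M (g(p, M) = -3 + (29 + M) = 26 + M)
A(-10) - g(m, 39) = (-3 + 86*(-10)) - (26 + 39) = (-3 - 860) - 1*65 = -863 - 65 = -928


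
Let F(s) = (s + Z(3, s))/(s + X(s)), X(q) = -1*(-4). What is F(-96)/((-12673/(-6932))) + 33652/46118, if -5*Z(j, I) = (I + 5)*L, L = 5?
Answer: 5104231889/6721214261 ≈ 0.75942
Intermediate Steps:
Z(j, I) = -5 - I (Z(j, I) = -(I + 5)*5/5 = -(5 + I)*5/5 = -(25 + 5*I)/5 = -5 - I)
X(q) = 4
F(s) = -5/(4 + s) (F(s) = (s + (-5 - s))/(s + 4) = -5/(4 + s))
F(-96)/((-12673/(-6932))) + 33652/46118 = (-5/(4 - 96))/((-12673/(-6932))) + 33652/46118 = (-5/(-92))/((-12673*(-1/6932))) + 33652*(1/46118) = (-5*(-1/92))/(12673/6932) + 16826/23059 = (5/92)*(6932/12673) + 16826/23059 = 8665/291479 + 16826/23059 = 5104231889/6721214261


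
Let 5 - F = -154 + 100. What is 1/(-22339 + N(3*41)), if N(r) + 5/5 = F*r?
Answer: -1/15083 ≈ -6.6300e-5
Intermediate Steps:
F = 59 (F = 5 - (-154 + 100) = 5 - 1*(-54) = 5 + 54 = 59)
N(r) = -1 + 59*r
1/(-22339 + N(3*41)) = 1/(-22339 + (-1 + 59*(3*41))) = 1/(-22339 + (-1 + 59*123)) = 1/(-22339 + (-1 + 7257)) = 1/(-22339 + 7256) = 1/(-15083) = -1/15083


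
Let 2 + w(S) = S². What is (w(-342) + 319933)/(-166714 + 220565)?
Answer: 436895/53851 ≈ 8.1130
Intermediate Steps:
w(S) = -2 + S²
(w(-342) + 319933)/(-166714 + 220565) = ((-2 + (-342)²) + 319933)/(-166714 + 220565) = ((-2 + 116964) + 319933)/53851 = (116962 + 319933)*(1/53851) = 436895*(1/53851) = 436895/53851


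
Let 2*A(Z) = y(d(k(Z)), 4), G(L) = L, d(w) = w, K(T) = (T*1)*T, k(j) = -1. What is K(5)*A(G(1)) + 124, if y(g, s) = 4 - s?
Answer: 124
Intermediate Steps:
K(T) = T² (K(T) = T*T = T²)
A(Z) = 0 (A(Z) = (4 - 1*4)/2 = (4 - 4)/2 = (½)*0 = 0)
K(5)*A(G(1)) + 124 = 5²*0 + 124 = 25*0 + 124 = 0 + 124 = 124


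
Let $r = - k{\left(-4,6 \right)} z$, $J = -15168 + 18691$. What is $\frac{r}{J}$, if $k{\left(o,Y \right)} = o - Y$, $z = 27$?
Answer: $\frac{270}{3523} \approx 0.076639$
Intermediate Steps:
$J = 3523$
$r = 270$ ($r = - (-4 - 6) 27 = \left(-1\right) \left(-10\right) 27 = 10 \cdot 27 = 270$)
$\frac{r}{J} = \frac{270}{3523}$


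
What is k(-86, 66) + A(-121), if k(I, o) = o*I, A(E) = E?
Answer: -5797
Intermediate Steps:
k(I, o) = I*o
k(-86, 66) + A(-121) = -86*66 - 121 = -5676 - 121 = -5797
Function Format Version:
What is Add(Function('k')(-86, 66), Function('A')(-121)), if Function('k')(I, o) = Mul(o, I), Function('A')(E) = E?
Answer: -5797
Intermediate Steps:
Function('k')(I, o) = Mul(I, o)
Add(Function('k')(-86, 66), Function('A')(-121)) = Add(Mul(-86, 66), -121) = Add(-5676, -121) = -5797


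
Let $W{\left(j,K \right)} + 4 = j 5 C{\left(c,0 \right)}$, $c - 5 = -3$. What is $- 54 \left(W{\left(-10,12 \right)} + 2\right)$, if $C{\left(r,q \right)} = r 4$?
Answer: $21708$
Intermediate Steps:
$c = 2$ ($c = 5 - 3 = 2$)
$C{\left(r,q \right)} = 4 r$
$W{\left(j,K \right)} = -4 + 40 j$ ($W{\left(j,K \right)} = -4 + j 5 \cdot 4 \cdot 2 = -4 + 5 j 8 = -4 + 40 j$)
$- 54 \left(W{\left(-10,12 \right)} + 2\right) = - 54 \left(\left(-4 + 40 \left(-10\right)\right) + 2\right) = - 54 \left(\left(-4 - 400\right) + 2\right) = - 54 \left(-404 + 2\right) = \left(-54\right) \left(-402\right) = 21708$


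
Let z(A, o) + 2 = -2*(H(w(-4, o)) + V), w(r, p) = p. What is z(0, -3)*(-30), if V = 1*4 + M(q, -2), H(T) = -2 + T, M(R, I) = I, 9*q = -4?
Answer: -120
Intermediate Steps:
q = -4/9 (q = (1/9)*(-4) = -4/9 ≈ -0.44444)
V = 2 (V = 1*4 - 2 = 4 - 2 = 2)
z(A, o) = -2 - 2*o (z(A, o) = -2 - 2*((-2 + o) + 2) = -2 - 2*o)
z(0, -3)*(-30) = (-2 - 2*(-3))*(-30) = (-2 + 6)*(-30) = 4*(-30) = -120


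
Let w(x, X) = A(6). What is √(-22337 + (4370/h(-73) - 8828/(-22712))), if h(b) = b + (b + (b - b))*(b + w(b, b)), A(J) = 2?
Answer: I*√188032636545276614/2901458 ≈ 149.45*I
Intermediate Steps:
w(x, X) = 2
h(b) = b + b*(2 + b) (h(b) = b + (b + (b - b))*(b + 2) = b + (b + 0)*(2 + b) = b + b*(2 + b))
√(-22337 + (4370/h(-73) - 8828/(-22712))) = √(-22337 + (4370/((-73*(3 - 73))) - 8828/(-22712))) = √(-22337 + (4370/((-73*(-70))) - 8828*(-1/22712))) = √(-22337 + (4370/5110 + 2207/5678)) = √(-22337 + (4370*(1/5110) + 2207/5678)) = √(-22337 + (437/511 + 2207/5678)) = √(-22337 + 3609063/2901458) = √(-64806258283/2901458) = I*√188032636545276614/2901458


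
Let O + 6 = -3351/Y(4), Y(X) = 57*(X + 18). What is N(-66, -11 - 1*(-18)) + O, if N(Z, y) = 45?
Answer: 15185/418 ≈ 36.328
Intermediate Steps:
Y(X) = 1026 + 57*X (Y(X) = 57*(18 + X) = 1026 + 57*X)
O = -3625/418 (O = -6 - 3351/(1026 + 57*4) = -6 - 3351/(1026 + 228) = -6 - 3351/1254 = -6 - 3351*1/1254 = -6 - 1117/418 = -3625/418 ≈ -8.6722)
N(-66, -11 - 1*(-18)) + O = 45 - 3625/418 = 15185/418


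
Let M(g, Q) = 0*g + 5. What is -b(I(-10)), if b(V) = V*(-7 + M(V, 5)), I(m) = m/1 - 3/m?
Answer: -97/5 ≈ -19.400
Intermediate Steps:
I(m) = m - 3/m (I(m) = m*1 - 3/m = m - 3/m)
M(g, Q) = 5 (M(g, Q) = 0 + 5 = 5)
b(V) = -2*V (b(V) = V*(-7 + 5) = V*(-2) = -2*V)
-b(I(-10)) = -(-2)*(-10 - 3/(-10)) = -(-2)*(-10 - 3*(-⅒)) = -(-2)*(-10 + 3/10) = -(-2)*(-97)/10 = -1*97/5 = -97/5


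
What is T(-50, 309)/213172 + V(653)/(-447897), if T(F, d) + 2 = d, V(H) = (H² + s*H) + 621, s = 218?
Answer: -121239221669/95479099284 ≈ -1.2698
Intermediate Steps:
V(H) = 621 + H² + 218*H (V(H) = (H² + 218*H) + 621 = 621 + H² + 218*H)
T(F, d) = -2 + d
T(-50, 309)/213172 + V(653)/(-447897) = (-2 + 309)/213172 + (621 + 653² + 218*653)/(-447897) = 307*(1/213172) + (621 + 426409 + 142354)*(-1/447897) = 307/213172 + 569384*(-1/447897) = 307/213172 - 569384/447897 = -121239221669/95479099284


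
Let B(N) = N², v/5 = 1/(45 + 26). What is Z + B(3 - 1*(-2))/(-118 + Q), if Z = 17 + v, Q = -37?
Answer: 37217/2201 ≈ 16.909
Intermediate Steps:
v = 5/71 (v = 5/(45 + 26) = 5/71 ≈ 0.070423)
Z = 1212/71 (Z = 17 + 5/71 = 1212/71 ≈ 17.070)
Z + B(3 - 1*(-2))/(-118 + Q) = 1212/71 + (3 - 1*(-2))²/(-118 - 37) = 1212/71 + (3 + 2)²/(-155) = 1212/71 - 1/155*5² = 1212/71 - 1/155*25 = 1212/71 - 5/31 = 37217/2201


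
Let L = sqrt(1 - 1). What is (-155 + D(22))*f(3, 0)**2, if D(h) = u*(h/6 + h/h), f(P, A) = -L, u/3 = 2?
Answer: 0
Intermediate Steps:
u = 6 (u = 3*2 = 6)
L = 0 (L = sqrt(0) = 0)
f(P, A) = 0 (f(P, A) = -1*0 = 0)
D(h) = 6 + h (D(h) = 6*(h/6 + h/h) = 6*(h*(1/6) + 1) = 6*(h/6 + 1) = 6*(1 + h/6) = 6 + h)
(-155 + D(22))*f(3, 0)**2 = (-155 + (6 + 22))*0**2 = (-155 + 28)*0 = -127*0 = 0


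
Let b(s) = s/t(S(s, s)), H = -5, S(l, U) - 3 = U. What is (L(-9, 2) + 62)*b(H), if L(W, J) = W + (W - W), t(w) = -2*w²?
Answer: 265/8 ≈ 33.125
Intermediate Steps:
S(l, U) = 3 + U
L(W, J) = W (L(W, J) = W + 0 = W)
b(s) = -s/(2*(3 + s)²) (b(s) = s/((-2*(3 + s)²)) = s*(-1/(2*(3 + s)²)) = -s/(2*(3 + s)²))
(L(-9, 2) + 62)*b(H) = (-9 + 62)*(-½*(-5)/(3 - 5)²) = 53*(-½*(-5)/(-2)²) = 53*(-½*(-5)*¼) = 53*(5/8) = 265/8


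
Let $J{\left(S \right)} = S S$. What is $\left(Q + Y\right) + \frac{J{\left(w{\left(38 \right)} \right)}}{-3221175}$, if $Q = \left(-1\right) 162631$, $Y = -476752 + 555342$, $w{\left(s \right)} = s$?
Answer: $- \frac{270710769619}{3221175} \approx -84041.0$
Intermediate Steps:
$J{\left(S \right)} = S^{2}$
$Y = 78590$
$Q = -162631$
$\left(Q + Y\right) + \frac{J{\left(w{\left(38 \right)} \right)}}{-3221175} = \left(-162631 + 78590\right) + \frac{38^{2}}{-3221175} = -84041 + 1444 \left(- \frac{1}{3221175}\right) = -84041 - \frac{1444}{3221175} = - \frac{270710769619}{3221175}$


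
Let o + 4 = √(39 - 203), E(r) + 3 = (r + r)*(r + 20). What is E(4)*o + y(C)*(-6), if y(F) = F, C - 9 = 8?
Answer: -858 + 378*I*√41 ≈ -858.0 + 2420.4*I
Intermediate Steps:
C = 17 (C = 9 + 8 = 17)
E(r) = -3 + 2*r*(20 + r) (E(r) = -3 + (r + r)*(r + 20) = -3 + (2*r)*(20 + r) = -3 + 2*r*(20 + r))
o = -4 + 2*I*√41 (o = -4 + √(39 - 203) = -4 + √(-164) = -4 + 2*I*√41 ≈ -4.0 + 12.806*I)
E(4)*o + y(C)*(-6) = (-3 + 2*4² + 40*4)*(-4 + 2*I*√41) + 17*(-6) = (-3 + 2*16 + 160)*(-4 + 2*I*√41) - 102 = (-3 + 32 + 160)*(-4 + 2*I*√41) - 102 = 189*(-4 + 2*I*√41) - 102 = (-756 + 378*I*√41) - 102 = -858 + 378*I*√41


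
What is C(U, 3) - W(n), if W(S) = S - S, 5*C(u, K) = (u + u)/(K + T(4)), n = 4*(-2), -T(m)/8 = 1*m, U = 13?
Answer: -26/145 ≈ -0.17931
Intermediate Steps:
T(m) = -8*m
n = -8
C(u, K) = 2*u/(5*(-32 + K)) (C(u, K) = ((u + u)/(K - 8*4))/5 = ((2*u)/(K - 32))/5 = ((2*u)/(-32 + K))/5 = (2*u/(-32 + K))/5 = 2*u/(5*(-32 + K)))
W(S) = 0
C(U, 3) - W(n) = (⅖)*13/(-32 + 3) - 1*0 = (⅖)*13/(-29) + 0 = (⅖)*13*(-1/29) + 0 = -26/145 + 0 = -26/145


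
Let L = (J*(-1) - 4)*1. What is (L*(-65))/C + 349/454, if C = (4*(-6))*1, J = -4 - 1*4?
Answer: 7901/681 ≈ 11.602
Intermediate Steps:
J = -8 (J = -4 - 4 = -8)
L = 4 (L = (-8*(-1) - 4)*1 = (8 - 4)*1 = 4*1 = 4)
C = -24 (C = -24*1 = -24)
(L*(-65))/C + 349/454 = (4*(-65))/(-24) + 349/454 = -260*(-1/24) + 349*(1/454) = 65/6 + 349/454 = 7901/681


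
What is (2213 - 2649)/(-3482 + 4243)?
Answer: -436/761 ≈ -0.57293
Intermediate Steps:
(2213 - 2649)/(-3482 + 4243) = -436/761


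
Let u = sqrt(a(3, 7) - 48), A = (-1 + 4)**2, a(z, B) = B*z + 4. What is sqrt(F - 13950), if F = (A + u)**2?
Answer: sqrt(-13892 + 18*I*sqrt(23)) ≈ 0.3662 + 117.86*I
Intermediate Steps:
a(z, B) = 4 + B*z
A = 9 (A = 3**2 = 9)
u = I*sqrt(23) (u = sqrt((4 + 7*3) - 48) = sqrt((4 + 21) - 48) = sqrt(25 - 48) = sqrt(-23) = I*sqrt(23) ≈ 4.7958*I)
F = (9 + I*sqrt(23))**2 ≈ 58.0 + 86.325*I
sqrt(F - 13950) = sqrt((9 + I*sqrt(23))**2 - 13950) = sqrt(-13950 + (9 + I*sqrt(23))**2)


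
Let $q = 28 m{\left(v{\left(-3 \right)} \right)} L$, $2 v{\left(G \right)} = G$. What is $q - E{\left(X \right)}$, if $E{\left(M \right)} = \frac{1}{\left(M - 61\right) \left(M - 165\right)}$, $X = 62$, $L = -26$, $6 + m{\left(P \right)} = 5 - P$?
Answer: $- \frac{37491}{103} \approx -363.99$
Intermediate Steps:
$v{\left(G \right)} = \frac{G}{2}$
$m{\left(P \right)} = -1 - P$ ($m{\left(P \right)} = -6 - \left(-5 + P\right) = -1 - P$)
$E{\left(M \right)} = \frac{1}{\left(-165 + M\right) \left(-61 + M\right)}$ ($E{\left(M \right)} = \frac{1}{\left(-61 + M\right) \left(-165 + M\right)} = \frac{1}{\left(-165 + M\right) \left(-61 + M\right)}$)
$q = -364$ ($q = 28 \left(-1 - \frac{1}{2} \left(-3\right)\right) \left(-26\right) = 28 \left(-1 - - \frac{3}{2}\right) \left(-26\right) = 28 \left(-1 + \frac{3}{2}\right) \left(-26\right) = 28 \cdot \frac{1}{2} \left(-26\right) = 14 \left(-26\right) = -364$)
$q - E{\left(X \right)} = -364 - \frac{1}{10065 + 62^{2} - 14012} = -364 - \frac{1}{10065 + 3844 - 14012} = -364 - \frac{1}{-103} = -364 - - \frac{1}{103} = -364 + \frac{1}{103} = - \frac{37491}{103}$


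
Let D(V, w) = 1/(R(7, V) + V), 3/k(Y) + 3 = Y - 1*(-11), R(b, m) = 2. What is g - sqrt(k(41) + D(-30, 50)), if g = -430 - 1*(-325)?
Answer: -105 - sqrt(5)/14 ≈ -105.16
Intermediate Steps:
k(Y) = 3/(8 + Y) (k(Y) = 3/(-3 + (Y - 1*(-11))) = 3/(-3 + (Y + 11)) = 3/(-3 + (11 + Y)) = 3/(8 + Y))
D(V, w) = 1/(2 + V)
g = -105 (g = -430 + 325 = -105)
g - sqrt(k(41) + D(-30, 50)) = -105 - sqrt(3/(8 + 41) + 1/(2 - 30)) = -105 - sqrt(3/49 + 1/(-28)) = -105 - sqrt(3*(1/49) - 1/28) = -105 - sqrt(3/49 - 1/28) = -105 - sqrt(5/196) = -105 - sqrt(5)/14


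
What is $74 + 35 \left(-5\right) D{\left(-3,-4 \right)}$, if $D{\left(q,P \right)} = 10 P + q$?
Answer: $7599$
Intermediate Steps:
$D{\left(q,P \right)} = q + 10 P$
$74 + 35 \left(-5\right) D{\left(-3,-4 \right)} = 74 + 35 \left(-5\right) \left(-3 + 10 \left(-4\right)\right) = 74 - 175 \left(-3 - 40\right) = 74 - -7525 = 74 + 7525 = 7599$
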